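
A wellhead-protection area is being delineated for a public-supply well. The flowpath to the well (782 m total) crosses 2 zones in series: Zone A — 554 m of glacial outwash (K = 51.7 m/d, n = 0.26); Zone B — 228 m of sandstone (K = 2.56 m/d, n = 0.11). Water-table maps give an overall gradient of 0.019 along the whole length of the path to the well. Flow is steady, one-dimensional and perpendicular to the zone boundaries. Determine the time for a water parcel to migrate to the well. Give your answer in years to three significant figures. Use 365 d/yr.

3.11 years

Continuity: the same q passes through each zone, so ΔH = q·Σ(L_j/K_j) — the zones act as resistances in series.
Σ(L/K) = 554/51.7 + 228/2.56 = 10.72 + 89.06 = 99.78 d
K_eq = L_total / Σ(L/K) = 782 / 99.78 = 7.837 m/d
q = K_eq · i = 7.837 × 0.019 = 0.1489 m/d (same in every zone)
Zone A: v = q/n = 0.1489/0.26 = 0.5727 m/d → t_A = 554/0.5727 = 967.3 d
Zone B: v = q/n = 0.1489/0.11 = 1.354 m/d → t_B = 228/1.354 = 168.4 d
Total t = 967.3 + 168.4 = 1136 d
   = 1136 / 365 = 3.11 yr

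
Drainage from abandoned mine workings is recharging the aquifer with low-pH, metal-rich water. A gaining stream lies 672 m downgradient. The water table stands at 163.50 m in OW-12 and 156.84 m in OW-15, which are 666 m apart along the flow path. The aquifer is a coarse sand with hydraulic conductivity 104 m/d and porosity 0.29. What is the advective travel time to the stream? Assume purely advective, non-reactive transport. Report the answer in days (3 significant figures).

187 days

Hydraulic gradient i = (163.50 − 156.84) / 666 = 6.66 / 666 = 0.01000
Darcy flux q = K·i = 104 × 0.01000 = 1.040 m/d
Seepage velocity v = q / n = 1.040 / 0.29 = 3.586 m/d
t = L / v = 672 / 3.586 = 187.4 d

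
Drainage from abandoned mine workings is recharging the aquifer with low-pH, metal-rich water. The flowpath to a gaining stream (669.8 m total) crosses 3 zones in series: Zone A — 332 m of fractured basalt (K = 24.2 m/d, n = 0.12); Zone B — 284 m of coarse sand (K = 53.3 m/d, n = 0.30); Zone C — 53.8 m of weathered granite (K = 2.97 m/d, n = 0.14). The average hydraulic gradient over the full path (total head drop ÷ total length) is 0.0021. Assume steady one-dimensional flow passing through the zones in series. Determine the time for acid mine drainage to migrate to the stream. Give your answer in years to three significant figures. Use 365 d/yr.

9.60 years

Continuity: the same q passes through each zone, so ΔH = q·Σ(L_j/K_j) — the zones act as resistances in series.
Σ(L/K) = 332/24.2 + 284/53.3 + 53.8/2.97 = 13.72 + 5.328 + 18.11 = 37.16 d
K_eq = L_total / Σ(L/K) = 669.8 / 37.16 = 18.02 m/d
q = K_eq · i = 18.02 × 0.0021 = 0.03785 m/d (same in every zone)
Zone A: v = q/n = 0.03785/0.12 = 0.3154 m/d → t_A = 332/0.3154 = 1053 d
Zone B: v = q/n = 0.03785/0.30 = 0.1262 m/d → t_B = 284/0.1262 = 2251 d
Zone C: v = q/n = 0.03785/0.14 = 0.2704 m/d → t_C = 53.8/0.2704 = 199.0 d
Total t = 1053 + 2251 + 199.0 = 3503 d
   = 3503 / 365 = 9.60 yr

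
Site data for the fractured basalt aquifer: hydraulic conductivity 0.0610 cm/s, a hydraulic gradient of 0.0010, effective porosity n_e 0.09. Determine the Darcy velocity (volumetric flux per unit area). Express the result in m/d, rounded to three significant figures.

K = 0.0610 cm/s × 864 = 52.70 m/d
Darcy flux q = K·i = 52.70 × 0.0010 = 0.05270 m/d

0.0527 m/d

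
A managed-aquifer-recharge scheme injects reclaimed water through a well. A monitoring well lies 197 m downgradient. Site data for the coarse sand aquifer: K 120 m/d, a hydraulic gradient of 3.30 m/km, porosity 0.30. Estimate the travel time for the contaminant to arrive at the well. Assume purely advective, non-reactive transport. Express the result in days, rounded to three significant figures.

149 days

Darcy flux q = K·i = 120 × 0.0033 = 0.3960 m/d
Average linear velocity = 0.3960 / 0.30 = 1.320 m/d
t = L / v = 197 / 1.320 = 149.2 d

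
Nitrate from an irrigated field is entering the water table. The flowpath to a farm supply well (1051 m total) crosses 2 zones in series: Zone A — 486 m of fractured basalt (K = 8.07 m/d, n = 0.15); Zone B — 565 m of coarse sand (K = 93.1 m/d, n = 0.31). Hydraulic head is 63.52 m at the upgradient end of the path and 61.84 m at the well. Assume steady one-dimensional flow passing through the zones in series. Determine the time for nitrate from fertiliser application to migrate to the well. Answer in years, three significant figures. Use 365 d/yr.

26.8 years

Total head drop ΔH = 63.52 − 61.84 = 1.68 m
Steady 1-D flow in series ⇒ the Darcy flux q is identical in every zone and the zone head losses add (resistances L/K in series).
Σ(L/K) = 486/8.07 + 565/93.1 = 60.22 + 6.069 = 66.29 d
q = ΔH / Σ(L/K) = 1.68 / 66.29 = 0.02534 m/d (same in every zone)
Zone A: v = q/n = 0.02534/0.15 = 0.1690 m/d → t_A = 486/0.1690 = 2877 d
Zone B: v = q/n = 0.02534/0.31 = 0.08175 m/d → t_B = 565/0.08175 = 6911 d
Total t = 2877 + 6911 = 9788 d
   = 9788 / 365 = 26.8 yr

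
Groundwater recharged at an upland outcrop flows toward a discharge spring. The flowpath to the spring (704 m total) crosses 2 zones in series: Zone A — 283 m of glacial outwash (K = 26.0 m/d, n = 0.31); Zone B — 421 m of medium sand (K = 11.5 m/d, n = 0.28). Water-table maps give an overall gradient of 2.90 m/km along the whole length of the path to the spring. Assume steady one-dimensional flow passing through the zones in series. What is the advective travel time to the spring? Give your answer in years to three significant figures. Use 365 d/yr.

13.1 years

For zones in series the flux q is common to all zones; the equivalent conductivity is the harmonic (thickness-weighted) mean, K_eq = L_total / Σ(L_j/K_j).
Σ(L/K) = 283/26.0 + 421/11.5 = 10.88 + 36.61 = 47.49 d
K_eq = L_total / Σ(L/K) = 704 / 47.49 = 14.82 m/d
q = K_eq · i = 14.82 × 0.0029 = 0.04299 m/d (same in every zone)
Zone A: v = q/n = 0.04299/0.31 = 0.1387 m/d → t_A = 283/0.1387 = 2041 d
Zone B: v = q/n = 0.04299/0.28 = 0.1535 m/d → t_B = 421/0.1535 = 2742 d
Total t = 2041 + 2742 = 4783 d
   = 4783 / 365 = 13.1 yr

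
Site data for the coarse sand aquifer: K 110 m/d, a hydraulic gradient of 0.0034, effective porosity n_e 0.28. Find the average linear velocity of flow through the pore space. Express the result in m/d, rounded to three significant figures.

Specific discharge q = 110 × 0.0034 = 0.3740 m/d
Seepage velocity v = q / n = 0.3740 / 0.28 = 1.336 m/d

1.34 m/d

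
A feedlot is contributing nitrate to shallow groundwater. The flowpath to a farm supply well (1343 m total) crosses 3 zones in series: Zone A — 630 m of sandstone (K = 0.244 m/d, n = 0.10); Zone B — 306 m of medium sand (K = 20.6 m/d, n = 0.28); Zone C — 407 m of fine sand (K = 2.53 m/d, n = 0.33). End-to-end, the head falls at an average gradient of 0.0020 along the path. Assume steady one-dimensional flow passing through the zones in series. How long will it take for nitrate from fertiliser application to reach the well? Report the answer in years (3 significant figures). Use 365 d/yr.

796 years

For zones in series the flux q is common to all zones; the equivalent conductivity is the harmonic (thickness-weighted) mean, K_eq = L_total / Σ(L_j/K_j).
Σ(L/K) = 630/0.244 + 306/20.6 + 407/2.53 = 2582 + 14.85 + 160.9 = 2758 d
K_eq = L_total / Σ(L/K) = 1343 / 2758 = 0.4870 m/d
q = K_eq · i = 0.4870 × 0.0020 = 9.740e-4 m/d (same in every zone)
Zone A: v = q/n = 9.740e-4/0.10 = 0.009740 m/d → t_A = 630/0.009740 = 64680 d
Zone B: v = q/n = 9.740e-4/0.28 = 0.003479 m/d → t_B = 306/0.003479 = 87970 d
Zone C: v = q/n = 9.740e-4/0.33 = 0.002952 m/d → t_C = 407/0.002952 = 137900 d
Total t = 64680 + 87970 + 137900 = 290500 d
   = 290500 / 365 = 796 yr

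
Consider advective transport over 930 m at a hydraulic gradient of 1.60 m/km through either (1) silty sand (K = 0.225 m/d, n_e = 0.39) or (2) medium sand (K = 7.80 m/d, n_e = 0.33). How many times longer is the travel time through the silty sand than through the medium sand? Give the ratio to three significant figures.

Unit 1 (silty sand): v = 0.225×0.0016/0.39 = 9.231e-4 m/d, t = 930/9.231e-4 = 1.008e6 d
Unit 2 (medium sand): v = 7.80×0.0016/0.33 = 0.03782 m/d, t = 930/0.03782 = 24590 d
t(silty sand) / t(medium sand) = 1.008e6/24590 = 41.0

41.0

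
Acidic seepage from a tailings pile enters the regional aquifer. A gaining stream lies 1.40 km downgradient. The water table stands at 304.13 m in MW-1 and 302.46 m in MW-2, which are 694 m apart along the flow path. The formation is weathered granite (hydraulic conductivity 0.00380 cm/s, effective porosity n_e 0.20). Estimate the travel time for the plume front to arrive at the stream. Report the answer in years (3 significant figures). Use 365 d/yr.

97.1 years

Hydraulic gradient i = (304.13 − 302.46) / 694 = 1.67 / 694 = 0.002406
K = 0.00380 cm/s × 864 = 3.283 m/d
Darcy flux q = K·i = 3.283 × 0.002406 = 0.007900 m/d
v = Ki/n = 3.283·0.002406/0.20 = 0.03950 m/d
L = 1.40 km = 1400 m
t = L / v = 1400 / 0.03950 = 35440 d
   = 35440 / 365 = 97.1 yr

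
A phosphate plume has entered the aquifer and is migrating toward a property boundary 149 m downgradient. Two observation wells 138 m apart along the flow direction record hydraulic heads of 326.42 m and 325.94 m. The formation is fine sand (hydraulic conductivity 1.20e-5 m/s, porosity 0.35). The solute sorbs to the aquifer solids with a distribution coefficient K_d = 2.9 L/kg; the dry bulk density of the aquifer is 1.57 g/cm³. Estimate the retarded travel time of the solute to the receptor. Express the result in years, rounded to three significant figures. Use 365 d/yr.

Hydraulic gradient i = (326.42 − 325.94) / 138 = 0.48 / 138 = 0.003478
K = 1.20e-5 m/s × 86400 s/d = 1.037 m/d
q = Ki = 1.037 × 0.003478 = 0.003606 m/d
Average linear velocity = 0.003606 / 0.35 = 0.01030 m/d
Retardation R = 1 + ρ_b·K_d/n = 1 + 1.57×2.9/0.35 = 14.01
Contaminant velocity v_c = v/R = 0.01030/14.01 = 7.355e-4 m/d
t = L/v_c = 149/7.355e-4 = 202600 d
   = 202600/365 = 555 yr

555 years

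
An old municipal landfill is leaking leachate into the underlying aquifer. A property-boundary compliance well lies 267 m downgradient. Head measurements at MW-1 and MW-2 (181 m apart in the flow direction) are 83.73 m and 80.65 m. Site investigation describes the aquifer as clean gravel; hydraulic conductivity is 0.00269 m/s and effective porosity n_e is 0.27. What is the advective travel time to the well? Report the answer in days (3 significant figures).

Hydraulic gradient i = (83.73 − 80.65) / 181 = 3.08 / 181 = 0.01702
K = 0.00269 m/s × 86400 s/d = 232.4 m/d
Specific discharge q = 232.4 × 0.01702 = 3.955 m/d
Seepage velocity v = q / n = 3.955 / 0.27 = 14.65 m/d
t = L / v = 267 / 14.65 = 18.23 d

18.2 days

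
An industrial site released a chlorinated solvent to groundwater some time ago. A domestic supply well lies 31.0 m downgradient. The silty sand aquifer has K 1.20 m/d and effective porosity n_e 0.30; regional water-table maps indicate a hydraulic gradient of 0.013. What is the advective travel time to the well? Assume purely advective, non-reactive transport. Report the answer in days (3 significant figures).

q = Ki = 1.20 × 0.013 = 0.01560 m/d
Average linear velocity = 0.01560 / 0.30 = 0.05200 m/d
t = L / v = 31.0 / 0.05200 = 596.2 d

596 days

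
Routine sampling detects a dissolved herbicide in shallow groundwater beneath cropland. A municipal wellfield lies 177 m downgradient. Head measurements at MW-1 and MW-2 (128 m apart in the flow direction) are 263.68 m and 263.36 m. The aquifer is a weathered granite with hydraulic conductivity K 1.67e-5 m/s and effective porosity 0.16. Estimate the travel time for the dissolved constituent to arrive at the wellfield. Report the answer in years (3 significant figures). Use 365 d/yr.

Hydraulic gradient i = (263.68 − 263.36) / 128 = 0.32 / 128 = 0.002500
K = 1.67e-5 m/s × 86400 s/d = 1.443 m/d
Darcy flux q = K·i = 1.443 × 0.002500 = 0.003607 m/d
v_s = q/n_e = 0.003607/0.16 = 0.02255 m/d
t = L / v = 177 / 0.02255 = 7851 d
   = 7851 / 365 = 21.5 yr

21.5 years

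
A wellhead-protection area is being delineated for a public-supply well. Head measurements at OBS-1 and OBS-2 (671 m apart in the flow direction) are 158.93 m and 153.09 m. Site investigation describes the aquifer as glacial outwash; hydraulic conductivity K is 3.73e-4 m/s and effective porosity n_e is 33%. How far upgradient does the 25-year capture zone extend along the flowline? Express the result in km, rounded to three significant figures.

7.76 km

Hydraulic gradient i = (158.93 − 153.09) / 671 = 5.84 / 671 = 0.008703
K = 3.73e-4 m/s × 86400 s/d = 32.23 m/d
q = Ki = 32.23 × 0.008703 = 0.2805 m/d
v_s = q/n_e = 0.2805/0.33 = 0.8500 m/d
T = 25 yr × 365 = 9125 d
L = v × T = 0.8500 × 9125 = 7756 m
   = 7.76 km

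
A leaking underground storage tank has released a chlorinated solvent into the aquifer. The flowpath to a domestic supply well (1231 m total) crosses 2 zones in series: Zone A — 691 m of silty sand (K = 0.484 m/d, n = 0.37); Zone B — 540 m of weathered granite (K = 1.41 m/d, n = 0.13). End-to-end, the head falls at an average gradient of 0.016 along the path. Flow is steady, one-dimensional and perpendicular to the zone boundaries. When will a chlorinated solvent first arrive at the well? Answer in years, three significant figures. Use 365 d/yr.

Steady 1-D flow in series ⇒ the Darcy flux q is identical in every zone and the zone head losses add (resistances L/K in series).
Σ(L/K) = 691/0.484 + 540/1.41 = 1428 + 383.0 = 1811 d
K_eq = L_total / Σ(L/K) = 1231 / 1811 = 0.6799 m/d
q = K_eq · i = 0.6799 × 0.016 = 0.01088 m/d (same in every zone)
Zone A: v = q/n = 0.01088/0.37 = 0.02940 m/d → t_A = 691/0.02940 = 23500 d
Zone B: v = q/n = 0.01088/0.13 = 0.08368 m/d → t_B = 540/0.08368 = 6454 d
Total t = 23500 + 6454 = 29960 d
   = 29960 / 365 = 82.1 yr

82.1 years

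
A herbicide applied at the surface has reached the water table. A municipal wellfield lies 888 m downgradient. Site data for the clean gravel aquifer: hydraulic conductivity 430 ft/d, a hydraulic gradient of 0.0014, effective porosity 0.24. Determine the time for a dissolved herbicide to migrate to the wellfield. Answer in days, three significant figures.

1160 days

K = 430 ft/d × 0.3048 = 131.1 m/d
q = Ki = 131.1 × 0.0014 = 0.1835 m/d
Average linear velocity = 0.1835 / 0.24 = 0.7645 m/d
t = L / v = 888 / 0.7645 = 1161 d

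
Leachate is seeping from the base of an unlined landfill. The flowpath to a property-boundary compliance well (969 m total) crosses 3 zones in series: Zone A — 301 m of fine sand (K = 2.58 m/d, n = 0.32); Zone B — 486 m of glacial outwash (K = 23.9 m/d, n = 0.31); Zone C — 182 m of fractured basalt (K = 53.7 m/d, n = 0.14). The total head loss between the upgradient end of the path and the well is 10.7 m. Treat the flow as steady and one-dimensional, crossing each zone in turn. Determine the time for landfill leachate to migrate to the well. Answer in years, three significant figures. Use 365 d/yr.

9.79 years

Continuity: the same q passes through each zone, so ΔH = q·Σ(L_j/K_j) — the zones act as resistances in series.
Σ(L/K) = 301/2.58 + 486/23.9 + 182/53.7 = 116.7 + 20.33 + 3.389 = 140.4 d
q = ΔH / Σ(L/K) = 10.7 / 140.4 = 0.07622 m/d (same in every zone)
Zone A: v = q/n = 0.07622/0.32 = 0.2382 m/d → t_A = 301/0.2382 = 1264 d
Zone B: v = q/n = 0.07622/0.31 = 0.2459 m/d → t_B = 486/0.2459 = 1977 d
Zone C: v = q/n = 0.07622/0.14 = 0.5444 m/d → t_C = 182/0.5444 = 334.3 d
Total t = 1264 + 1977 + 334.3 = 3575 d
   = 3575 / 365 = 9.79 yr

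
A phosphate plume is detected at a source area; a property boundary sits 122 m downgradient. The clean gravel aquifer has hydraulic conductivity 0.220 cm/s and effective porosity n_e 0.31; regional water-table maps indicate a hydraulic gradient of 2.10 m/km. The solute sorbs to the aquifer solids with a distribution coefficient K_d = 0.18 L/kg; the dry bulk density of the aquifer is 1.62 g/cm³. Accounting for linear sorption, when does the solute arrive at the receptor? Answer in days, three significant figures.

184 days

K = 0.220 cm/s × 864 = 190.1 m/d
Specific discharge q = 190.1 × 0.0021 = 0.3992 m/d
Seepage velocity v = q / n = 0.3992 / 0.31 = 1.288 m/d
Retardation R = 1 + ρ_b·K_d/n = 1 + 1.62×0.18/0.31 = 1.941
Contaminant velocity v_c = v/R = 1.288/1.941 = 0.6635 m/d
t = L/v_c = 122/0.6635 = 183.9 d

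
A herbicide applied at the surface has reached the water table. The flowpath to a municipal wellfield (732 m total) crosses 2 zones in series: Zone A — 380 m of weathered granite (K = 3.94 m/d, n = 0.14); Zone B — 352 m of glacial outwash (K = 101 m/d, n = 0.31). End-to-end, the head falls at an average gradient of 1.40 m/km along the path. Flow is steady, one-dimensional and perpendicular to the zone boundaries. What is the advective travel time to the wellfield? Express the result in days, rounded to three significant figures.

Continuity: the same q passes through each zone, so ΔH = q·Σ(L_j/K_j) — the zones act as resistances in series.
Σ(L/K) = 380/3.94 + 352/101 = 96.45 + 3.485 = 99.93 d
K_eq = L_total / Σ(L/K) = 732 / 99.93 = 7.325 m/d
q = K_eq · i = 7.325 × 0.0014 = 0.01025 m/d (same in every zone)
Zone A: v = q/n = 0.01025/0.14 = 0.07325 m/d → t_A = 380/0.07325 = 5188 d
Zone B: v = q/n = 0.01025/0.31 = 0.03308 m/d → t_B = 352/0.03308 = 10640 d
Total t = 5188 + 10640 = 15830 d

15800 days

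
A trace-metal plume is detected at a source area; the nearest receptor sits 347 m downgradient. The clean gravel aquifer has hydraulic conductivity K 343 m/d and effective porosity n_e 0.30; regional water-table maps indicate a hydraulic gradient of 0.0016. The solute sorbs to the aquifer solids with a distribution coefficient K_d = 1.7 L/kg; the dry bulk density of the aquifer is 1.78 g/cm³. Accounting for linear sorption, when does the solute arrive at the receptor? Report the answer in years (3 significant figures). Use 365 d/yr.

5.76 years

Specific discharge q = 343 × 0.0016 = 0.5488 m/d
v = Ki/n = 343·0.0016/0.30 = 1.829 m/d
Retardation R = 1 + ρ_b·K_d/n = 1 + 1.78×1.7/0.30 = 11.09
Contaminant velocity v_c = v/R = 1.829/11.09 = 0.1650 m/d
t = L/v_c = 347/0.1650 = 2103 d
   = 2103/365 = 5.76 yr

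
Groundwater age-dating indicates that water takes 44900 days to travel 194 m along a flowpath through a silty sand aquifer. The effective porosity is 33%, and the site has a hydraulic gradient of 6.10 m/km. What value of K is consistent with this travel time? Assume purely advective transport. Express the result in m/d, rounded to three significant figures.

v = L / t = 194 / 44900 = 0.004321 m/d
K = v · n / i = 0.004321 × 0.33 / 0.0061 = 0.234 m/d

0.234 m/d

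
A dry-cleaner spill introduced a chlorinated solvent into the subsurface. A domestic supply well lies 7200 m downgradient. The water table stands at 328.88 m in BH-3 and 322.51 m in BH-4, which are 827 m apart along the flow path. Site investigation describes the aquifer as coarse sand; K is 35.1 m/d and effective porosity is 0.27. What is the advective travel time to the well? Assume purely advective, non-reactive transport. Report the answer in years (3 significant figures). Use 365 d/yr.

19.7 years

Hydraulic gradient i = (328.88 − 322.51) / 827 = 6.37 / 827 = 0.007703
Specific discharge q = 35.1 × 0.007703 = 0.2704 m/d
Seepage velocity v = q / n = 0.2704 / 0.27 = 1.001 m/d
t = L / v = 7200 / 1.001 = 7190 d
   = 7190 / 365 = 19.7 yr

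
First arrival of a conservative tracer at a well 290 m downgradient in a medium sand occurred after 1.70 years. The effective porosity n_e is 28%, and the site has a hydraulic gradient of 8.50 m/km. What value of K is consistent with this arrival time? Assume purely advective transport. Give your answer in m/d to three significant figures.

15.4 m/d

t = 1.70 years = 620.5 d
v = L / t = 290 / 620.5 = 0.4674 m/d
K = v · n / i = 0.4674 × 0.28 / 0.0085 = 15.4 m/d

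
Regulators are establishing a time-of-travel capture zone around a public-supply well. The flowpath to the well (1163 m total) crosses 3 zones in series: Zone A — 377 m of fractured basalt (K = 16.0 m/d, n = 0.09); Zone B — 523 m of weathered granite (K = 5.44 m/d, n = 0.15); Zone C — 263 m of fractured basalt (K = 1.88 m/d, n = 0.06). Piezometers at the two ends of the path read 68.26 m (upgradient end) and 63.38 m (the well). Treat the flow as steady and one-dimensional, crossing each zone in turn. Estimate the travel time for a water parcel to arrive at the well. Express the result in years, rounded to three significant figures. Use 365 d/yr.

Total head drop ΔH = 68.26 − 63.38 = 4.88 m
Steady 1-D flow in series ⇒ the Darcy flux q is identical in every zone and the zone head losses add (resistances L/K in series).
Σ(L/K) = 377/16.0 + 523/5.44 + 263/1.88 = 23.56 + 96.14 + 139.9 = 259.6 d
q = ΔH / Σ(L/K) = 4.88 / 259.6 = 0.01880 m/d (same in every zone)
Zone A: v = q/n = 0.01880/0.09 = 0.2089 m/d → t_A = 377/0.2089 = 1805 d
Zone B: v = q/n = 0.01880/0.15 = 0.1253 m/d → t_B = 523/0.1253 = 4173 d
Zone C: v = q/n = 0.01880/0.06 = 0.3133 m/d → t_C = 263/0.3133 = 839.4 d
Total t = 1805 + 4173 + 839.4 = 6818 d
   = 6818 / 365 = 18.7 yr

18.7 years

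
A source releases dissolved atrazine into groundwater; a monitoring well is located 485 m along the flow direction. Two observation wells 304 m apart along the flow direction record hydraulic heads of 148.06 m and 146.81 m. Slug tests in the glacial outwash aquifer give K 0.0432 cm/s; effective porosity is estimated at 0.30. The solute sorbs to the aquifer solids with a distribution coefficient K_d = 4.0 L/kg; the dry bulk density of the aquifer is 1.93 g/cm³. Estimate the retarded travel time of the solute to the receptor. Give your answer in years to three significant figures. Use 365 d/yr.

69.4 years

Hydraulic gradient i = (148.06 − 146.81) / 304 = 1.25 / 304 = 0.004112
K = 0.0432 cm/s × 864 = 37.32 m/d
Specific discharge q = 37.32 × 0.004112 = 0.1535 m/d
Average linear velocity = 0.1535 / 0.30 = 0.5116 m/d
Retardation R = 1 + ρ_b·K_d/n = 1 + 1.93×4.0/0.30 = 26.73
Contaminant velocity v_c = v/R = 0.5116/26.73 = 0.01914 m/d
t = L/v_c = 485/0.01914 = 25340 d
   = 25340/365 = 69.4 yr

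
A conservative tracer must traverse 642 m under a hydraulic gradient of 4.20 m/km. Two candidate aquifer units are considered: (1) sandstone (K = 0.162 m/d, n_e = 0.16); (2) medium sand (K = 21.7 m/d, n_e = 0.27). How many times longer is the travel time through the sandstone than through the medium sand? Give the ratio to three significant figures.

Unit 1 (sandstone): v = 0.162×0.0042/0.16 = 0.004252 m/d, t = 642/0.004252 = 151000 d
Unit 2 (medium sand): v = 21.7×0.0042/0.27 = 0.3376 m/d, t = 642/0.3376 = 1902 d
t(sandstone) / t(medium sand) = 151000/1902 = 79.4

79.4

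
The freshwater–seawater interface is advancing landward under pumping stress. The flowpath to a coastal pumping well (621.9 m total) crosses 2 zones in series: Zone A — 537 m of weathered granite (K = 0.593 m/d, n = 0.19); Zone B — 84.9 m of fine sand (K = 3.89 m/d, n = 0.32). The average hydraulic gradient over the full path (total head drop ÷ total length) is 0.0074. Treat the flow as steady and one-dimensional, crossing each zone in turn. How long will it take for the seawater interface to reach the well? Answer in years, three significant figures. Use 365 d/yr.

71.3 years

Continuity: the same q passes through each zone, so ΔH = q·Σ(L_j/K_j) — the zones act as resistances in series.
Σ(L/K) = 537/0.593 + 84.9/3.89 = 905.6 + 21.83 = 927.4 d
K_eq = L_total / Σ(L/K) = 621.9 / 927.4 = 0.6706 m/d
q = K_eq · i = 0.6706 × 0.0074 = 0.004962 m/d (same in every zone)
Zone A: v = q/n = 0.004962/0.19 = 0.02612 m/d → t_A = 537/0.02612 = 20560 d
Zone B: v = q/n = 0.004962/0.32 = 0.01551 m/d → t_B = 84.9/0.01551 = 5475 d
Total t = 20560 + 5475 = 26040 d
   = 26040 / 365 = 71.3 yr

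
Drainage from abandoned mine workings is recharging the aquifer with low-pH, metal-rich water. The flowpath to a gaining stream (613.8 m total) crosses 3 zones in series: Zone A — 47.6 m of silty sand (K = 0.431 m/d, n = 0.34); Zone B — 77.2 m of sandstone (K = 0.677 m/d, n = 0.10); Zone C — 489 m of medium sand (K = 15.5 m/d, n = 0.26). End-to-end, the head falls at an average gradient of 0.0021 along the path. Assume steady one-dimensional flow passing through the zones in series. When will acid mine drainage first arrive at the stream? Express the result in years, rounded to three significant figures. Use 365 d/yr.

82.2 years

Steady 1-D flow in series ⇒ the Darcy flux q is identical in every zone and the zone head losses add (resistances L/K in series).
Σ(L/K) = 47.6/0.431 + 77.2/0.677 + 489/15.5 = 110.4 + 114.0 + 31.55 = 256.0 d
K_eq = L_total / Σ(L/K) = 613.8 / 256.0 = 2.397 m/d
q = K_eq · i = 2.397 × 0.0021 = 0.005035 m/d (same in every zone)
Zone A: v = q/n = 0.005035/0.34 = 0.01481 m/d → t_A = 47.6/0.01481 = 3215 d
Zone B: v = q/n = 0.005035/0.10 = 0.05035 m/d → t_B = 77.2/0.05035 = 1533 d
Zone C: v = q/n = 0.005035/0.26 = 0.01936 m/d → t_C = 489/0.01936 = 25250 d
Total t = 3215 + 1533 + 25250 = 30000 d
   = 30000 / 365 = 82.2 yr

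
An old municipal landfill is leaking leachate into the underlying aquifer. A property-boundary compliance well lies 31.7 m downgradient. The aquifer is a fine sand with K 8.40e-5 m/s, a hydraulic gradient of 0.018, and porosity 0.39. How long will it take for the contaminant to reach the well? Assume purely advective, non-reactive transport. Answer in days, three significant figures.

K = 8.40e-5 m/s × 86400 s/d = 7.258 m/d
Specific discharge q = 7.258 × 0.018 = 0.1306 m/d
Seepage velocity v = q / n = 0.1306 / 0.39 = 0.3350 m/d
t = L / v = 31.7 / 0.3350 = 94.64 d

94.6 days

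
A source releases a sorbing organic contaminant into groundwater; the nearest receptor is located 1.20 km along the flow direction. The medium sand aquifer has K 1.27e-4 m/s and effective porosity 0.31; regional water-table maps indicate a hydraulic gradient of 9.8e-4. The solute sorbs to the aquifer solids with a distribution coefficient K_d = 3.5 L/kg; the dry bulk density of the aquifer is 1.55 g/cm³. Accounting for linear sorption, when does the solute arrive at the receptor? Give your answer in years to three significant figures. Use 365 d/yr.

1750 years

K = 1.27e-4 m/s × 86400 s/d = 10.97 m/d
q = Ki = 10.97 × 9.8e-4 = 0.01075 m/d
Seepage velocity v = q / n = 0.01075 / 0.31 = 0.03469 m/d
Retardation R = 1 + ρ_b·K_d/n = 1 + 1.55×3.5/0.31 = 18.50
Contaminant velocity v_c = v/R = 0.03469/18.50 = 0.001875 m/d
L = 1.20 km = 1200 m
t = L/v_c = 1200/0.001875 = 640000 d
   = 640000/365 = 1750 yr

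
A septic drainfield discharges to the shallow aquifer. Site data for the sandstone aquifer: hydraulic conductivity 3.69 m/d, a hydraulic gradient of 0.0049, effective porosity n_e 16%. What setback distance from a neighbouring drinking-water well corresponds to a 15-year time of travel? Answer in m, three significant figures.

619 m

Specific discharge q = 3.69 × 0.0049 = 0.01808 m/d
Seepage velocity v = q / n = 0.01808 / 0.16 = 0.1130 m/d
T = 15 yr × 365 = 5475 d
L = v × T = 0.1130 × 5475 = 618.7 m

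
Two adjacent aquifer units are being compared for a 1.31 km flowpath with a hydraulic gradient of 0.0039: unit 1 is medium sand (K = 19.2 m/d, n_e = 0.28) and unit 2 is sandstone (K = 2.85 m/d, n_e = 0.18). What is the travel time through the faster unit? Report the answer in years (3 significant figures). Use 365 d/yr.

13.4 years

Unit 1 (medium sand): v = 19.2×0.0039/0.28 = 0.2674 m/d, t = 1310/0.2674 = 4899 d
Unit 2 (sandstone): v = 2.85×0.0039/0.18 = 0.06175 m/d, t = 1310/0.06175 = 21210 d
Faster: 4899 d / 365 = 13.4 yr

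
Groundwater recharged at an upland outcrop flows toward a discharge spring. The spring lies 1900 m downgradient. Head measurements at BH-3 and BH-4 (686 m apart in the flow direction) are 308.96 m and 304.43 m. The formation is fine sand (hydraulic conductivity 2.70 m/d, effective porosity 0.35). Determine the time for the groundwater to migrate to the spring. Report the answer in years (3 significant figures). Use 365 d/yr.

Hydraulic gradient i = (308.96 − 304.43) / 686 = 4.53 / 686 = 0.006603
Specific discharge q = 2.70 × 0.006603 = 0.01783 m/d
v_s = q/n_e = 0.01783/0.35 = 0.05094 m/d
t = L / v = 1900 / 0.05094 = 37300 d
   = 37300 / 365 = 102 yr

102 years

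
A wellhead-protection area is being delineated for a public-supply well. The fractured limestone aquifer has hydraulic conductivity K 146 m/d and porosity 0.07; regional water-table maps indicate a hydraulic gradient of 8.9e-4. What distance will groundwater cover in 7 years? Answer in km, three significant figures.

4.74 km

Darcy flux q = K·i = 146 × 8.9e-4 = 0.1299 m/d
Seepage velocity v = q / n = 0.1299 / 0.07 = 1.856 m/d
T = 7 yr × 365 = 2555 d
L = v × T = 1.856 × 2555 = 4743 m
   = 4.74 km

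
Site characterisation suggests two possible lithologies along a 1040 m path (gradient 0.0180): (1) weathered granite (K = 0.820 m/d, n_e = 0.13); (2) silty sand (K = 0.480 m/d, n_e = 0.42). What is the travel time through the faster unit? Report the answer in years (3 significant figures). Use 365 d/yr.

Unit 1 (weathered granite): v = 0.820×0.018/0.13 = 0.1135 m/d, t = 1040/0.1135 = 9160 d
Unit 2 (silty sand): v = 0.480×0.018/0.42 = 0.02057 m/d, t = 1040/0.02057 = 50560 d
Faster: 9160 d / 365 = 25.1 yr

25.1 years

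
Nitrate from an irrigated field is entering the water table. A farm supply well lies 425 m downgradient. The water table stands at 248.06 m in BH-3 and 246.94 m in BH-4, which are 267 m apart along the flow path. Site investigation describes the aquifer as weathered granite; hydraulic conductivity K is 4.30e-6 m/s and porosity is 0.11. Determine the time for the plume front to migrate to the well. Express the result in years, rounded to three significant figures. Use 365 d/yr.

Hydraulic gradient i = (248.06 − 246.94) / 267 = 1.12 / 267 = 0.004195
K = 4.30e-6 m/s × 86400 s/d = 0.3715 m/d
q = Ki = 0.3715 × 0.004195 = 0.001558 m/d
v = Ki/n = 0.3715·0.004195/0.11 = 0.01417 m/d
t = L / v = 425 / 0.01417 = 30000 d
   = 30000 / 365 = 82.2 yr

82.2 years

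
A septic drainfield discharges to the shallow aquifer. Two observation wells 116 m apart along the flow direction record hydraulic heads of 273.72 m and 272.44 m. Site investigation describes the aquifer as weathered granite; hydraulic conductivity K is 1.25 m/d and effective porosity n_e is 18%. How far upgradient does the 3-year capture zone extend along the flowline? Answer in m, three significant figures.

83.9 m

Hydraulic gradient i = (273.72 − 272.44) / 116 = 1.28 / 116 = 0.01103
q = Ki = 1.25 × 0.01103 = 0.01379 m/d
v_s = q/n_e = 0.01379/0.18 = 0.07663 m/d
T = 3 yr × 365 = 1095 d
L = v × T = 0.07663 × 1095 = 83.91 m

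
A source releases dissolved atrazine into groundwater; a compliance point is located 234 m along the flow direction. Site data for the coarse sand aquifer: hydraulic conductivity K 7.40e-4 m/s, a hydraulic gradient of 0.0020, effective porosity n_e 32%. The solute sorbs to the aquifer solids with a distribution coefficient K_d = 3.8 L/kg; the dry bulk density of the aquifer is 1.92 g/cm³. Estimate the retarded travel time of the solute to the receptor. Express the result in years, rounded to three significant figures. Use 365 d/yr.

38.2 years

K = 7.40e-4 m/s × 86400 s/d = 63.94 m/d
Specific discharge q = 63.94 × 0.0020 = 0.1279 m/d
v = Ki/n = 63.94·0.0020/0.32 = 0.3996 m/d
Retardation R = 1 + ρ_b·K_d/n = 1 + 1.92×3.8/0.32 = 23.80
Contaminant velocity v_c = v/R = 0.3996/23.80 = 0.01679 m/d
t = L/v_c = 234/0.01679 = 13940 d
   = 13940/365 = 38.2 yr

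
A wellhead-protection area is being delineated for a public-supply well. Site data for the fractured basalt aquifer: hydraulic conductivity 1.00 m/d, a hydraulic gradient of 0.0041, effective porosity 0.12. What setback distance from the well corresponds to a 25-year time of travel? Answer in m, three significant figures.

312 m

Specific discharge q = 1.00 × 0.0041 = 0.004100 m/d
v = Ki/n = 1.00·0.0041/0.12 = 0.03417 m/d
T = 25 yr × 365 = 9125 d
L = v × T = 0.03417 × 9125 = 311.8 m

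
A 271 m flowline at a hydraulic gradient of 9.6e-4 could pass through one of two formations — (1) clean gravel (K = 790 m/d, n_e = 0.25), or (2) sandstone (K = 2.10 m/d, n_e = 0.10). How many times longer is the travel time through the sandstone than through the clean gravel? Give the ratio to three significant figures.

150

Unit 1 (clean gravel): v = 790×9.6e-4/0.25 = 3.034 m/d, t = 271/3.034 = 89.33 d
Unit 2 (sandstone): v = 2.10×9.6e-4/0.10 = 0.02016 m/d, t = 271/0.02016 = 13440 d
t(sandstone) / t(clean gravel) = 13440/89.33 = 150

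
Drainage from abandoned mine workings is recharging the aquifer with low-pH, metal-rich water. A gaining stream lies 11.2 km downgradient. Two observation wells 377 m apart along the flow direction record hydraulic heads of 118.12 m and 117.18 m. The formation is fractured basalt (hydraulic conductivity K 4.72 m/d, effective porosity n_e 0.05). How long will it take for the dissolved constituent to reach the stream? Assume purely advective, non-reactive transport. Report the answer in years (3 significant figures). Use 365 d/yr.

Hydraulic gradient i = (118.12 − 117.18) / 377 = 0.94 / 377 = 0.002493
q = Ki = 4.72 × 0.002493 = 0.01177 m/d
v = Ki/n = 4.72·0.002493/0.05 = 0.2354 m/d
L = 11.2 km = 11200 m
t = L / v = 11200 / 0.2354 = 47580 d
   = 47580 / 365 = 130 yr

130 years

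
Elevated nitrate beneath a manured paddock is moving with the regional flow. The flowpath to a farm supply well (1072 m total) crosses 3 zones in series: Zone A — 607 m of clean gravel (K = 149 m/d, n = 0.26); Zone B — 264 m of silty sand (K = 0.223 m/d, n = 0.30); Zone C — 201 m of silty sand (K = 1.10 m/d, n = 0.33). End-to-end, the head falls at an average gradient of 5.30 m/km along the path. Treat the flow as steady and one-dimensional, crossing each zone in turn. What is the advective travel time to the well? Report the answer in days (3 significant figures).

Continuity: the same q passes through each zone, so ΔH = q·Σ(L_j/K_j) — the zones act as resistances in series.
Σ(L/K) = 607/149 + 264/0.223 + 201/1.10 = 4.074 + 1184 + 182.7 = 1371 d
K_eq = L_total / Σ(L/K) = 1072 / 1371 = 0.7821 m/d
q = K_eq · i = 0.7821 × 0.0053 = 0.004145 m/d (same in every zone)
Zone A: v = q/n = 0.004145/0.26 = 0.01594 m/d → t_A = 607/0.01594 = 38070 d
Zone B: v = q/n = 0.004145/0.30 = 0.01382 m/d → t_B = 264/0.01382 = 19110 d
Zone C: v = q/n = 0.004145/0.33 = 0.01256 m/d → t_C = 201/0.01256 = 16000 d
Total t = 38070 + 19110 + 16000 = 73180 d

73200 days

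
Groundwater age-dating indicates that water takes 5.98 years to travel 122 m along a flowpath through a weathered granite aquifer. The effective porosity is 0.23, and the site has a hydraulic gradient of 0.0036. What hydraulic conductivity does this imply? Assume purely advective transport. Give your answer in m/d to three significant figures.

t = 5.98 years = 2183 d
v = L / t = 122 / 2183 = 0.05589 m/d
K = v · n / i = 0.05589 × 0.23 / 0.0036 = 3.57 m/d

3.57 m/d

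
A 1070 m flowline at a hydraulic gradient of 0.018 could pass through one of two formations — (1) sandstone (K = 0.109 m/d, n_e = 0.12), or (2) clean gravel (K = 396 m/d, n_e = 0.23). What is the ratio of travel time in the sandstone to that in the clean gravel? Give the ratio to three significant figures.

Unit 1 (sandstone): v = 0.109×0.018/0.12 = 0.01635 m/d, t = 1070/0.01635 = 65440 d
Unit 2 (clean gravel): v = 396×0.018/0.23 = 30.99 m/d, t = 1070/30.99 = 34.53 d
t(sandstone) / t(clean gravel) = 65440/34.53 = 1900

1900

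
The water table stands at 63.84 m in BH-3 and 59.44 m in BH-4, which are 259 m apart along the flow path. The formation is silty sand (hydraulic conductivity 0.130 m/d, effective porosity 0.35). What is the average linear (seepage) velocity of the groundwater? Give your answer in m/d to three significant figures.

0.00631 m/d

Hydraulic gradient i = (63.84 − 59.44) / 259 = 4.40 / 259 = 0.01699
Specific discharge q = 0.130 × 0.01699 = 0.002208 m/d
v_s = q/n_e = 0.002208/0.35 = 0.006310 m/d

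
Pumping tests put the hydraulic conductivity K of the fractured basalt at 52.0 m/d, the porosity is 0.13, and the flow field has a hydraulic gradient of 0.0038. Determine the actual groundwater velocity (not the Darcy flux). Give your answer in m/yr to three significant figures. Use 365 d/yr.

Specific discharge q = 52.0 × 0.0038 = 0.1976 m/d
v = Ki/n = 52.0·0.0038/0.13 = 1.520 m/d
   = 1.520 × 365 = 555 m/yr

555 m/yr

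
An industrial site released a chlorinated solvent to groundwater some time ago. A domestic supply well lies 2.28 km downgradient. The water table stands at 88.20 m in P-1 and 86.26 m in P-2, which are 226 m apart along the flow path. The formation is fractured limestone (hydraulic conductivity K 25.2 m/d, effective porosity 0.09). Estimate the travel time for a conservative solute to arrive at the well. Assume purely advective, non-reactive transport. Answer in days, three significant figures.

949 days

Hydraulic gradient i = (88.20 − 86.26) / 226 = 1.94 / 226 = 0.008584
Specific discharge q = 25.2 × 0.008584 = 0.2163 m/d
v_s = q/n_e = 0.2163/0.09 = 2.404 m/d
L = 2.28 km = 2280 m
t = L / v = 2280 / 2.404 = 948.6 d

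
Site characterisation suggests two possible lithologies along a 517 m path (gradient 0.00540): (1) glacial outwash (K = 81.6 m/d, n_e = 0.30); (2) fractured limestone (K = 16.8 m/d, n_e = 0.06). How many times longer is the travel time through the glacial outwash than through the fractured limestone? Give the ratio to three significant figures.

Unit 1 (glacial outwash): v = 81.6×0.0054/0.30 = 1.469 m/d, t = 517/1.469 = 352.0 d
Unit 2 (fractured limestone): v = 16.8×0.0054/0.06 = 1.512 m/d, t = 517/1.512 = 341.9 d
t(glacial outwash) / t(fractured limestone) = 352.0/341.9 = 1.03

1.03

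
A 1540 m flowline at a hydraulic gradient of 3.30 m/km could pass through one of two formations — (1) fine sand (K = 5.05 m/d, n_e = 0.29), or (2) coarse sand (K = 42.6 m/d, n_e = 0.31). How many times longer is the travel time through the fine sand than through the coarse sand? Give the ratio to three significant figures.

7.89

Unit 1 (fine sand): v = 5.05×0.0033/0.29 = 0.05747 m/d, t = 1540/0.05747 = 26800 d
Unit 2 (coarse sand): v = 42.6×0.0033/0.31 = 0.4535 m/d, t = 1540/0.4535 = 3396 d
t(fine sand) / t(coarse sand) = 26800/3396 = 7.89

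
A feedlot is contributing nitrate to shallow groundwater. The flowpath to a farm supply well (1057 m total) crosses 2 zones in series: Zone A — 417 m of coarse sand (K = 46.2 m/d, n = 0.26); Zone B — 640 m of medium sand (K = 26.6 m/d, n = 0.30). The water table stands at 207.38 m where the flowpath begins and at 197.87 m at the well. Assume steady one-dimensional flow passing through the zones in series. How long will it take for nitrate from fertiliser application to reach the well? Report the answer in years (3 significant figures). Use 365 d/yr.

Total head drop ΔH = 207.38 − 197.87 = 9.51 m
Continuity: the same q passes through each zone, so ΔH = q·Σ(L_j/K_j) — the zones act as resistances in series.
Σ(L/K) = 417/46.2 + 640/26.6 = 9.026 + 24.06 = 33.09 d
q = ΔH / Σ(L/K) = 9.51 / 33.09 = 0.2874 m/d (same in every zone)
Zone A: v = q/n = 0.2874/0.26 = 1.106 m/d → t_A = 417/1.106 = 377.2 d
Zone B: v = q/n = 0.2874/0.30 = 0.9581 m/d → t_B = 640/0.9581 = 668.0 d
Total t = 377.2 + 668.0 = 1045 d
   = 1045 / 365 = 2.86 yr

2.86 years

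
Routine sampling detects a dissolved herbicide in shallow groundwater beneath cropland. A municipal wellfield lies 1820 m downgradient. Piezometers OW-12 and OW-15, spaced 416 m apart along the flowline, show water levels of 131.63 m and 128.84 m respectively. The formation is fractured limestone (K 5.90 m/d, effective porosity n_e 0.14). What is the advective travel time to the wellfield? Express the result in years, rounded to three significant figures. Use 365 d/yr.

17.6 years

Hydraulic gradient i = (131.63 − 128.84) / 416 = 2.79 / 416 = 0.006707
q = Ki = 5.90 × 0.006707 = 0.03957 m/d
v_s = q/n_e = 0.03957/0.14 = 0.2826 m/d
t = L / v = 1820 / 0.2826 = 6439 d
   = 6439 / 365 = 17.6 yr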